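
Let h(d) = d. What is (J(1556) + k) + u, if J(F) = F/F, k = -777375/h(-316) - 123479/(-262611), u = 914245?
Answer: 76072960038185/82985076 ≈ 9.1671e+5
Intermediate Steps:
k = 204186245489/82985076 (k = -777375/(-316) - 123479/(-262611) = -777375*(-1/316) - 123479*(-1/262611) = 777375/316 + 123479/262611 = 204186245489/82985076 ≈ 2460.5)
J(F) = 1
(J(1556) + k) + u = (1 + 204186245489/82985076) + 914245 = 204269230565/82985076 + 914245 = 76072960038185/82985076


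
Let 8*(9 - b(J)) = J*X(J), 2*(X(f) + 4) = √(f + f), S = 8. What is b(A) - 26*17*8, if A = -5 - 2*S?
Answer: -7075/2 + 21*I*√42/16 ≈ -3537.5 + 8.506*I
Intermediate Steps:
X(f) = -4 + √2*√f/2 (X(f) = -4 + √(f + f)/2 = -4 + √(2*f)/2 = -4 + (√2*√f)/2 = -4 + √2*√f/2)
A = -21 (A = -5 - 2*8 = -5 - 16 = -21)
b(J) = 9 - J*(-4 + √2*√J/2)/8
b(A) - 26*17*8 = (9 - 1/16*(-21)*(-8 + √2*√(-21))) - 26*17*8 = (9 - 1/16*(-21)*(-8 + √2*(I*√21))) - 442*8 = (9 - 1/16*(-21)*(-8 + I*√42)) - 1*3536 = (9 + (-21/2 + 21*I*√42/16)) - 3536 = (-3/2 + 21*I*√42/16) - 3536 = -7075/2 + 21*I*√42/16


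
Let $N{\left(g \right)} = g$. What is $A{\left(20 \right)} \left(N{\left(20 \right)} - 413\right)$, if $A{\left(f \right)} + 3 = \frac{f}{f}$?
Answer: $786$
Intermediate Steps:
$A{\left(f \right)} = -2$ ($A{\left(f \right)} = -3 + \frac{f}{f} = -3 + 1 = -2$)
$A{\left(20 \right)} \left(N{\left(20 \right)} - 413\right) = - 2 \left(20 - 413\right) = \left(-2\right) \left(-393\right) = 786$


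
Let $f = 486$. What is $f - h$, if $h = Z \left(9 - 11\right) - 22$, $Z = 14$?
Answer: $536$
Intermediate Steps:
$h = -50$ ($h = 14 \left(9 - 11\right) - 22 = 14 \left(-2\right) - 22 = -28 - 22 = -50$)
$f - h = 486 - -50 = 486 + 50 = 536$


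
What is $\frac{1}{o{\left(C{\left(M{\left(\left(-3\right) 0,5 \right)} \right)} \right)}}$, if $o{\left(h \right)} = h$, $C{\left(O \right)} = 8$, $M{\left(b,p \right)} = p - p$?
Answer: $\frac{1}{8} \approx 0.125$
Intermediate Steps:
$M{\left(b,p \right)} = 0$
$\frac{1}{o{\left(C{\left(M{\left(\left(-3\right) 0,5 \right)} \right)} \right)}} = \frac{1}{8}$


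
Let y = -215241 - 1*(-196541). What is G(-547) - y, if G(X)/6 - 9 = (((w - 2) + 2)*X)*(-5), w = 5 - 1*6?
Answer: 2344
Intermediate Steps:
y = -18700 (y = -215241 + 196541 = -18700)
w = -1 (w = 5 - 6 = -1)
G(X) = 54 + 30*X (G(X) = 54 + 6*((((-1 - 2) + 2)*X)*(-5)) = 54 + 6*(((-3 + 2)*X)*(-5)) = 54 + 6*(-X*(-5)) = 54 + 6*(5*X) = 54 + 30*X)
G(-547) - y = (54 + 30*(-547)) - 1*(-18700) = (54 - 16410) + 18700 = -16356 + 18700 = 2344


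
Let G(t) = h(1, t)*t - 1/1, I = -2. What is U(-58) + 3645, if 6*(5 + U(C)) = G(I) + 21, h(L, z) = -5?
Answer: 3645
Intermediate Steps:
G(t) = -1 - 5*t (G(t) = -5*t - 1/1 = -5*t - 1*1 = -5*t - 1 = -1 - 5*t)
U(C) = 0 (U(C) = -5 + ((-1 - 5*(-2)) + 21)/6 = -5 + ((-1 + 10) + 21)/6 = -5 + (9 + 21)/6 = -5 + (⅙)*30 = -5 + 5 = 0)
U(-58) + 3645 = 0 + 3645 = 3645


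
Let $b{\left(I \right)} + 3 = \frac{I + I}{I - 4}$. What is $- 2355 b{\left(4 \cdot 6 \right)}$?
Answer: $1413$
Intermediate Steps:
$b{\left(I \right)} = -3 + \frac{2 I}{-4 + I}$ ($b{\left(I \right)} = -3 + \frac{I + I}{I - 4} = -3 + \frac{2 I}{-4 + I}$)
$- 2355 b{\left(4 \cdot 6 \right)} = - 2355 \frac{12 - 4 \cdot 6}{-4 + 4 \cdot 6} = - 2355 \frac{12 - 24}{-4 + 24} = - 2355 \frac{12 - 24}{20} = - 2355 \cdot \frac{1}{20} \left(-12\right) = \left(-2355\right) \left(- \frac{3}{5}\right) = 1413$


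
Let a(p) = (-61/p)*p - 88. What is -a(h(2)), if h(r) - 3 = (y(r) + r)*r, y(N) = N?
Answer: 149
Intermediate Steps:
h(r) = 3 + 2*r² (h(r) = 3 + (r + r)*r = 3 + (2*r)*r = 3 + 2*r²)
a(p) = -149 (a(p) = -61 - 88 = -149)
-a(h(2)) = -1*(-149) = 149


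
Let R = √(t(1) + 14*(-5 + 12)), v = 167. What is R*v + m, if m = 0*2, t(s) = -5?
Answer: 167*√93 ≈ 1610.5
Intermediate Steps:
m = 0
R = √93 (R = √(-5 + 14*(-5 + 12)) = √(-5 + 14*7) = √(-5 + 98) = √93 ≈ 9.6436)
R*v + m = √93*167 + 0 = 167*√93 + 0 = 167*√93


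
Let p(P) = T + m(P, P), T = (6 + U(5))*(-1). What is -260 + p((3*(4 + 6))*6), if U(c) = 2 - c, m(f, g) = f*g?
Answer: 32137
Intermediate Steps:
T = -3 (T = (6 + (2 - 1*5))*(-1) = (6 + (2 - 5))*(-1) = (6 - 3)*(-1) = 3*(-1) = -3)
p(P) = -3 + P² (p(P) = -3 + P*P = -3 + P²)
-260 + p((3*(4 + 6))*6) = -260 + (-3 + ((3*(4 + 6))*6)²) = -260 + (-3 + ((3*10)*6)²) = -260 + (-3 + (30*6)²) = -260 + (-3 + 180²) = -260 + (-3 + 32400) = -260 + 32397 = 32137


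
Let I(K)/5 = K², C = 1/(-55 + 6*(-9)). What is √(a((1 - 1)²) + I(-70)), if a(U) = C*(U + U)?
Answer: 70*√5 ≈ 156.52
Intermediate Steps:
C = -1/109 (C = 1/(-55 - 54) = 1/(-109) = -1/109 ≈ -0.0091743)
I(K) = 5*K²
a(U) = -2*U/109 (a(U) = -(U + U)/109 = -2*U/109)
√(a((1 - 1)²) + I(-70)) = √(-2*(1 - 1)²/109 + 5*(-70)²) = √(-2/109*0² + 5*4900) = √(-2/109*0 + 24500) = √(0 + 24500) = √24500 = 70*√5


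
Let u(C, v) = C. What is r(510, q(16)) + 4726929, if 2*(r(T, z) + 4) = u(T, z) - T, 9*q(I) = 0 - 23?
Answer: 4726925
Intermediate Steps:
q(I) = -23/9 (q(I) = (0 - 23)/9 = (⅑)*(-23) = -23/9)
r(T, z) = -4 (r(T, z) = -4 + (T - T)/2 = -4 + (½)*0 = -4 + 0 = -4)
r(510, q(16)) + 4726929 = -4 + 4726929 = 4726925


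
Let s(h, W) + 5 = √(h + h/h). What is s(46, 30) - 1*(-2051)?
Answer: 2046 + √47 ≈ 2052.9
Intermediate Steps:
s(h, W) = -5 + √(1 + h) (s(h, W) = -5 + √(h + h/h) = -5 + √(h + 1) = -5 + √(1 + h))
s(46, 30) - 1*(-2051) = (-5 + √(1 + 46)) - 1*(-2051) = (-5 + √47) + 2051 = 2046 + √47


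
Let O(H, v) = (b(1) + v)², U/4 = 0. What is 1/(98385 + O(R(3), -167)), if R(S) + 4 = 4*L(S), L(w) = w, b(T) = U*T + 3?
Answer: 1/125281 ≈ 7.9821e-6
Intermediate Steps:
U = 0 (U = 4*0 = 0)
b(T) = 3 (b(T) = 0*T + 3 = 0 + 3 = 3)
R(S) = -4 + 4*S
O(H, v) = (3 + v)²
1/(98385 + O(R(3), -167)) = 1/(98385 + (3 - 167)²) = 1/(98385 + (-164)²) = 1/(98385 + 26896) = 1/125281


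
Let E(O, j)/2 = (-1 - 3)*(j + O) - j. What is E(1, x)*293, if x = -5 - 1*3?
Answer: 21096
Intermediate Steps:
x = -8 (x = -5 - 3 = -8)
E(O, j) = -10*j - 8*O (E(O, j) = 2*((-1 - 3)*(j + O) - j) = 2*(-4*(O + j) - j) = 2*((-4*O - 4*j) - j) = 2*(-5*j - 4*O) = -10*j - 8*O)
E(1, x)*293 = (-10*(-8) - 8*1)*293 = (80 - 8)*293 = 72*293 = 21096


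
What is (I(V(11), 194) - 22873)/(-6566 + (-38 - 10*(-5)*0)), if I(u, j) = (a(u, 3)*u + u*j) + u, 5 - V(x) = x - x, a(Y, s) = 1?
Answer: 21893/6604 ≈ 3.3151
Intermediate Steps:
V(x) = 5 (V(x) = 5 - (x - x) = 5 - 1*0 = 5 + 0 = 5)
I(u, j) = 2*u + j*u (I(u, j) = (1*u + u*j) + u = (u + j*u) + u = 2*u + j*u)
(I(V(11), 194) - 22873)/(-6566 + (-38 - 10*(-5)*0)) = (5*(2 + 194) - 22873)/(-6566 + (-38 - 10*(-5)*0)) = (5*196 - 22873)/(-6566 + (-38 + 50*0)) = (980 - 22873)/(-6566 + (-38 + 0)) = -21893/(-6566 - 38) = -21893/(-6604) = -21893*(-1/6604) = 21893/6604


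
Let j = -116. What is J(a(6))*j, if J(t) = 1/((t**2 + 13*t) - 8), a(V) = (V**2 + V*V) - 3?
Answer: -58/2825 ≈ -0.020531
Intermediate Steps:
a(V) = -3 + 2*V**2 (a(V) = (V**2 + V**2) - 3 = 2*V**2 - 3 = -3 + 2*V**2)
J(t) = 1/(-8 + t**2 + 13*t)
J(a(6))*j = -116/(-8 + (-3 + 2*6**2)**2 + 13*(-3 + 2*6**2)) = -116/(-8 + (-3 + 2*36)**2 + 13*(-3 + 2*36)) = -116/(-8 + (-3 + 72)**2 + 13*(-3 + 72)) = -116/(-8 + 69**2 + 13*69) = -116/(-8 + 4761 + 897) = -116/5650 = (1/5650)*(-116) = -58/2825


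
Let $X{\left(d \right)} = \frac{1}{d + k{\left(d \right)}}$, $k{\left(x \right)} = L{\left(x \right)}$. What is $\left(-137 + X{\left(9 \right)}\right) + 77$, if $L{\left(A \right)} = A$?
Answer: $- \frac{1079}{18} \approx -59.944$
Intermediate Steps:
$k{\left(x \right)} = x$
$X{\left(d \right)} = \frac{1}{2 d}$ ($X{\left(d \right)} = \frac{1}{d + d} = \frac{1}{2 d}$)
$\left(-137 + X{\left(9 \right)}\right) + 77 = \left(-137 + \frac{1}{2 \cdot 9}\right) + 77 = \left(-137 + \frac{1}{2} \cdot \frac{1}{9}\right) + 77 = \left(-137 + \frac{1}{18}\right) + 77 = - \frac{2465}{18} + 77 = - \frac{1079}{18}$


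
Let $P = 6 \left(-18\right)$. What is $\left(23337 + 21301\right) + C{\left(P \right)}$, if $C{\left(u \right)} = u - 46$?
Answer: $44484$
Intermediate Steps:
$P = -108$
$C{\left(u \right)} = -46 + u$ ($C{\left(u \right)} = u - 46 = -46 + u$)
$\left(23337 + 21301\right) + C{\left(P \right)} = \left(23337 + 21301\right) - 154 = 44638 - 154 = 44484$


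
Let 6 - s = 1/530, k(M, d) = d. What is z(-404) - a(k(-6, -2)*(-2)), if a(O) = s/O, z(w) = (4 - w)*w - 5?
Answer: -349457619/2120 ≈ -1.6484e+5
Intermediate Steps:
z(w) = -5 + w*(4 - w) (z(w) = w*(4 - w) - 5 = -5 + w*(4 - w))
s = 3179/530 (s = 6 - 1/530 = 3179/530 ≈ 5.9981)
a(O) = 3179/(530*O)
z(-404) - a(k(-6, -2)*(-2)) = (-5 - 1*(-404)² + 4*(-404)) - 3179/(530*((-2*(-2)))) = (-5 - 1*163216 - 1616) - 3179/(530*4) = (-5 - 163216 - 1616) - 3179/(530*4) = -164837 - 1*3179/2120 = -164837 - 3179/2120 = -349457619/2120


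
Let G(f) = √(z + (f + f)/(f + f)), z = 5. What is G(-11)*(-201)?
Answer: -201*√6 ≈ -492.35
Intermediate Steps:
G(f) = √6 (G(f) = √(5 + (f + f)/(f + f)) = √(5 + (2*f)/((2*f))) = √(5 + (2*f)*(1/(2*f))) = √(5 + 1) = √6)
G(-11)*(-201) = √6*(-201) = -201*√6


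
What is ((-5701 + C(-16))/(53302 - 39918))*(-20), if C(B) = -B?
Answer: 28425/3346 ≈ 8.4952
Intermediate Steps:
((-5701 + C(-16))/(53302 - 39918))*(-20) = ((-5701 - 1*(-16))/(53302 - 39918))*(-20) = ((-5701 + 16)/13384)*(-20) = -5685*1/13384*(-20) = -5685/13384*(-20) = 28425/3346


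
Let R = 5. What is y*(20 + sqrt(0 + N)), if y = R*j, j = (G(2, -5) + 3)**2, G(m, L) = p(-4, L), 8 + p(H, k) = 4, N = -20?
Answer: 100 + 10*I*sqrt(5) ≈ 100.0 + 22.361*I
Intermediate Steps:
p(H, k) = -4 (p(H, k) = -8 + 4 = -4)
G(m, L) = -4
j = 1 (j = (-4 + 3)**2 = (-1)**2 = 1)
y = 5 (y = 5*1 = 5)
y*(20 + sqrt(0 + N)) = 5*(20 + sqrt(0 - 20)) = 5*(20 + sqrt(-20)) = 5*(20 + 2*I*sqrt(5)) = 100 + 10*I*sqrt(5)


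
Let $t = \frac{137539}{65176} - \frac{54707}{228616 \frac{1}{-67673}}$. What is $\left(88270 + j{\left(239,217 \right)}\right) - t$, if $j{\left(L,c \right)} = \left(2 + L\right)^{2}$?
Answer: $\frac{60604536954633}{465633638} \approx 1.3016 \cdot 10^{5}$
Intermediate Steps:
$t = \frac{7541411600305}{465633638}$ ($t = 137539 \cdot \frac{1}{65176} - \frac{54707}{228616 \left(- \frac{1}{67673}\right)} = \frac{137539}{65176} - \frac{54707}{- \frac{228616}{67673}} = \frac{137539}{65176} - - \frac{3702186811}{228616} = \frac{137539}{65176} + \frac{3702186811}{228616} = \frac{7541411600305}{465633638} \approx 16196.0$)
$\left(88270 + j{\left(239,217 \right)}\right) - t = \left(88270 + \left(2 + 239\right)^{2}\right) - \frac{7541411600305}{465633638} = \left(88270 + 241^{2}\right) - \frac{7541411600305}{465633638} = \left(88270 + 58081\right) - \frac{7541411600305}{465633638} = 146351 - \frac{7541411600305}{465633638} = \frac{60604536954633}{465633638}$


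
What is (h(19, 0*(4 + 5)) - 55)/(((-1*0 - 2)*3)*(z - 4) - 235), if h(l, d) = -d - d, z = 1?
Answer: 55/217 ≈ 0.25346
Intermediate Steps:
h(l, d) = -2*d
(h(19, 0*(4 + 5)) - 55)/(((-1*0 - 2)*3)*(z - 4) - 235) = (-0*(4 + 5) - 55)/(((-1*0 - 2)*3)*(1 - 4) - 235) = (-0*9 - 55)/(((0 - 2)*3)*(-3) - 235) = (-2*0 - 55)/(-2*3*(-3) - 235) = (0 - 55)/(-6*(-3) - 235) = -55/(18 - 235) = -55/(-217) = -55*(-1/217) = 55/217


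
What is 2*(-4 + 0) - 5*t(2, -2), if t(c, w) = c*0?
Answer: -8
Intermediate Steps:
t(c, w) = 0
2*(-4 + 0) - 5*t(2, -2) = 2*(-4 + 0) - 5*0 = 2*(-4) + 0 = -8 + 0 = -8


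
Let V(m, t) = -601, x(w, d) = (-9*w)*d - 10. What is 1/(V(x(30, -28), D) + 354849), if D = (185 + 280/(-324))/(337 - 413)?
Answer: 1/354248 ≈ 2.8229e-6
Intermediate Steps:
x(w, d) = -10 - 9*d*w (x(w, d) = -9*d*w - 10 = -10 - 9*d*w)
D = -785/324 (D = (185 + 280*(-1/324))/(-76) = (185 - 70/81)*(-1/76) = (14915/81)*(-1/76) = -785/324 ≈ -2.4228)
1/(V(x(30, -28), D) + 354849) = 1/(-601 + 354849) = 1/354248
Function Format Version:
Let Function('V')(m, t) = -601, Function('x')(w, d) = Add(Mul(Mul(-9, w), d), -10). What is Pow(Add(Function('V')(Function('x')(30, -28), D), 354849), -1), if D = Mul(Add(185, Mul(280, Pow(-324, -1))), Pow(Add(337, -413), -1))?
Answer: Rational(1, 354248) ≈ 2.8229e-6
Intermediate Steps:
Function('x')(w, d) = Add(-10, Mul(-9, d, w)) (Function('x')(w, d) = Add(Mul(-9, d, w), -10) = Add(-10, Mul(-9, d, w)))
D = Rational(-785, 324) (D = Mul(Add(185, Mul(280, Rational(-1, 324))), Pow(-76, -1)) = Mul(Add(185, Rational(-70, 81)), Rational(-1, 76)) = Mul(Rational(14915, 81), Rational(-1, 76)) = Rational(-785, 324) ≈ -2.4228)
Pow(Add(Function('V')(Function('x')(30, -28), D), 354849), -1) = Pow(Add(-601, 354849), -1) = Pow(354248, -1) = Rational(1, 354248)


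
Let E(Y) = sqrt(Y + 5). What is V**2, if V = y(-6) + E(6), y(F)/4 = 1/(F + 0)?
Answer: 103/9 - 4*sqrt(11)/3 ≈ 7.0223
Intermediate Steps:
E(Y) = sqrt(5 + Y)
y(F) = 4/F (y(F) = 4/(F + 0) = 4/F)
V = -2/3 + sqrt(11) (V = 4/(-6) + sqrt(5 + 6) = 4*(-1/6) + sqrt(11) = -2/3 + sqrt(11) ≈ 2.6500)
V**2 = (-2/3 + sqrt(11))**2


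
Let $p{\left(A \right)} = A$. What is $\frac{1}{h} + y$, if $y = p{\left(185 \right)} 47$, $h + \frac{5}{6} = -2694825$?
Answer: $\frac{140589063719}{16168955} \approx 8695.0$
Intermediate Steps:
$h = - \frac{16168955}{6}$ ($h = - \frac{5}{6} - 2694825 = - \frac{16168955}{6} \approx -2.6948 \cdot 10^{6}$)
$y = 8695$ ($y = 185 \cdot 47 = 8695$)
$\frac{1}{h} + y = \frac{1}{- \frac{16168955}{6}} + 8695 = - \frac{6}{16168955} + 8695 = \frac{140589063719}{16168955}$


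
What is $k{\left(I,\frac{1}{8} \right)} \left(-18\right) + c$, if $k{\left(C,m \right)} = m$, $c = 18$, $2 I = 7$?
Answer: $\frac{63}{4} \approx 15.75$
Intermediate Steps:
$I = \frac{7}{2}$ ($I = \frac{1}{2} \cdot 7 = \frac{7}{2} \approx 3.5$)
$k{\left(I,\frac{1}{8} \right)} \left(-18\right) + c = \frac{1}{8} \left(-18\right) + 18 = - \frac{9}{4} + 18 = \frac{63}{4}$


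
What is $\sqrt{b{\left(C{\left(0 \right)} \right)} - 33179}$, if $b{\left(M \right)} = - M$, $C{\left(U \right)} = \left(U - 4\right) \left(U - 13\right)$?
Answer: $i \sqrt{33231} \approx 182.29 i$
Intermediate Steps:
$C{\left(U \right)} = \left(-13 + U\right) \left(-4 + U\right)$ ($C{\left(U \right)} = \left(-4 + U\right) \left(-13 + U\right) = \left(-13 + U\right) \left(-4 + U\right)$)
$\sqrt{b{\left(C{\left(0 \right)} \right)} - 33179} = \sqrt{- (52 + 0^{2} - 0) - 33179} = \sqrt{- (52 + 0 + 0) - 33179} = \sqrt{\left(-1\right) 52 - 33179} = \sqrt{-52 - 33179} = \sqrt{-33231} = i \sqrt{33231}$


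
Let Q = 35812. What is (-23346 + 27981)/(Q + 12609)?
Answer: 4635/48421 ≈ 0.095723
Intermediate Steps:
(-23346 + 27981)/(Q + 12609) = (-23346 + 27981)/(35812 + 12609) = 4635/48421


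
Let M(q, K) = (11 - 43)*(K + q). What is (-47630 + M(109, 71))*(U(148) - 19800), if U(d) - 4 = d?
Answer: 1049006720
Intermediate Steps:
U(d) = 4 + d
M(q, K) = -32*K - 32*q (M(q, K) = -32*(K + q) = -32*K - 32*q)
(-47630 + M(109, 71))*(U(148) - 19800) = (-47630 + (-32*71 - 32*109))*((4 + 148) - 19800) = (-47630 + (-2272 - 3488))*(152 - 19800) = (-47630 - 5760)*(-19648) = -53390*(-19648) = 1049006720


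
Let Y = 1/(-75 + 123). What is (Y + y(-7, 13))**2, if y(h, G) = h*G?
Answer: 19070689/2304 ≈ 8277.2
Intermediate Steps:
y(h, G) = G*h
Y = 1/48 ≈ 0.020833
(Y + y(-7, 13))**2 = (1/48 + 13*(-7))**2 = (1/48 - 91)**2 = (-4367/48)**2 = 19070689/2304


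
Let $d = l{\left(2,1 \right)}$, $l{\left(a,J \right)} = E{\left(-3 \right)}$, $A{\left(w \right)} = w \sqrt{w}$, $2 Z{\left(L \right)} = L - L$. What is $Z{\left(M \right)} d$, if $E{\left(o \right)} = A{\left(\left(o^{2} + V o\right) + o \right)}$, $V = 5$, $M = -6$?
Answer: $0$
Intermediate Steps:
$Z{\left(L \right)} = 0$ ($Z{\left(L \right)} = \frac{L - L}{2} = \frac{1}{2} \cdot 0 = 0$)
$A{\left(w \right)} = w^{\frac{3}{2}}$
$E{\left(o \right)} = \left(o^{2} + 6 o\right)^{\frac{3}{2}}$ ($E{\left(o \right)} = \left(\left(o^{2} + 5 o\right) + o\right)^{\frac{3}{2}} = \left(o^{2} + 6 o\right)^{\frac{3}{2}}$)
$l{\left(a,J \right)} = - 27 i$ ($l{\left(a,J \right)} = \left(- 3 \left(6 - 3\right)\right)^{\frac{3}{2}} = \left(\left(-3\right) 3\right)^{\frac{3}{2}} = \left(-9\right)^{\frac{3}{2}} = - 27 i$)
$d = - 27 i \approx - 27.0 i$
$Z{\left(M \right)} d = 0 \left(- 27 i\right) = 0$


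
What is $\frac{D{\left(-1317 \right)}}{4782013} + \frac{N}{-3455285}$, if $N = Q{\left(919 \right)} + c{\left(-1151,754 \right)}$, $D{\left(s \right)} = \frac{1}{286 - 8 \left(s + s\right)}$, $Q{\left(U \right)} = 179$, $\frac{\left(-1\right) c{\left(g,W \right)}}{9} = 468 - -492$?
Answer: $\frac{864157754401779}{352902885531161390} \approx 0.0024487$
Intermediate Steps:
$c{\left(g,W \right)} = -8640$ ($c{\left(g,W \right)} = - 9 \left(468 - -492\right) = - 9 \left(468 + 492\right) = \left(-9\right) 960 = -8640$)
$D{\left(s \right)} = \frac{1}{286 - 16 s}$ ($D{\left(s \right)} = \frac{1}{286 - 8 \cdot 2 s} = \frac{1}{286 - 16 s}$)
$N = -8461$ ($N = 179 - 8640 = -8461$)
$\frac{D{\left(-1317 \right)}}{4782013} + \frac{N}{-3455285} = \frac{\left(-1\right) \frac{1}{-286 + 16 \left(-1317\right)}}{4782013} - \frac{8461}{-3455285} = - \frac{1}{-286 - 21072} \cdot \frac{1}{4782013} - - \frac{8461}{3455285} = - \frac{1}{-21358} \cdot \frac{1}{4782013} + \frac{8461}{3455285} = \left(-1\right) \left(- \frac{1}{21358}\right) \frac{1}{4782013} + \frac{8461}{3455285} = \frac{1}{21358} \cdot \frac{1}{4782013} + \frac{8461}{3455285} = \frac{1}{102134233654} + \frac{8461}{3455285} = \frac{864157754401779}{352902885531161390}$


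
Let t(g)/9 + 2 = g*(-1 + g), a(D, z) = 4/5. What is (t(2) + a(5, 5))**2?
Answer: 16/25 ≈ 0.64000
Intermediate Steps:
a(D, z) = 4/5 (a(D, z) = 4*(1/5) = 4/5)
t(g) = -18 + 9*g*(-1 + g) (t(g) = -18 + 9*(g*(-1 + g)) = -18 + 9*g*(-1 + g))
(t(2) + a(5, 5))**2 = ((-18 - 9*2 + 9*2**2) + 4/5)**2 = ((-18 - 18 + 9*4) + 4/5)**2 = ((-18 - 18 + 36) + 4/5)**2 = (0 + 4/5)**2 = (4/5)**2 = 16/25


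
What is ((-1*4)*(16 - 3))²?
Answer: 2704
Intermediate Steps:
((-1*4)*(16 - 3))² = (-4*13)² = (-52)² = 2704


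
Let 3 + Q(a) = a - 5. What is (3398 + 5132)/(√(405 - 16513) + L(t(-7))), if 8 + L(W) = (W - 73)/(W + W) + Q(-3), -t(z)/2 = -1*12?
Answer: -393471840/38036353 - 39306240*I*√4027/38036353 ≈ -10.345 - 65.577*I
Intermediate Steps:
t(z) = 24 (t(z) = -(-2)*12 = -2*(-12) = 24)
Q(a) = -8 + a (Q(a) = -3 + (a - 5) = -3 + (-5 + a) = -8 + a)
L(W) = -19 + (-73 + W)/(2*W) (L(W) = -8 + ((W - 73)/(W + W) + (-8 - 3)) = -8 + ((-73 + W)/((2*W)) - 11) = -8 + ((-73 + W)*(1/(2*W)) - 11) = -8 + ((-73 + W)/(2*W) - 11) = -8 + (-11 + (-73 + W)/(2*W)) = -19 + (-73 + W)/(2*W))
(3398 + 5132)/(√(405 - 16513) + L(t(-7))) = (3398 + 5132)/(√(405 - 16513) + (½)*(-73 - 37*24)/24) = 8530/(√(-16108) + (½)*(1/24)*(-73 - 888)) = 8530/(2*I*√4027 + (½)*(1/24)*(-961)) = 8530/(2*I*√4027 - 961/48) = 8530/(-961/48 + 2*I*√4027)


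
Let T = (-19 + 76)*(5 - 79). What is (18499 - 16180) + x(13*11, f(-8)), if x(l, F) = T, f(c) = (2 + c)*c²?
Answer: -1899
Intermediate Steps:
f(c) = c²*(2 + c)
T = -4218 (T = 57*(-74) = -4218)
x(l, F) = -4218
(18499 - 16180) + x(13*11, f(-8)) = (18499 - 16180) - 4218 = 2319 - 4218 = -1899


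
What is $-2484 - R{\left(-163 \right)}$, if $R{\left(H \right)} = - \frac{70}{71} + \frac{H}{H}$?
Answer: $- \frac{176365}{71} \approx -2484.0$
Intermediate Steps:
$R{\left(H \right)} = \frac{1}{71}$ ($R{\left(H \right)} = \left(-70\right) \frac{1}{71} + 1 = - \frac{70}{71} + 1 = \frac{1}{71}$)
$-2484 - R{\left(-163 \right)} = -2484 - \frac{1}{71} = - \frac{176365}{71}$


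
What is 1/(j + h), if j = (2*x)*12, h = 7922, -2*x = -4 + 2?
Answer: 1/7946 ≈ 0.00012585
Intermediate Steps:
x = 1 (x = -(-4 + 2)/2 = -½*(-2) = 1)
j = 24 (j = (2*1)*12 = 2*12 = 24)
1/(j + h) = 1/(24 + 7922) = 1/7946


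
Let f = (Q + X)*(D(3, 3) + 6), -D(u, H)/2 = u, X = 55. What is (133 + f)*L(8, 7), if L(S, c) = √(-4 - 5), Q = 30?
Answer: 399*I ≈ 399.0*I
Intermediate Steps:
D(u, H) = -2*u
f = 0 (f = (30 + 55)*(-2*3 + 6) = 85*(-6 + 6) = 85*0 = 0)
L(S, c) = 3*I (L(S, c) = √(-9) = 3*I)
(133 + f)*L(8, 7) = (133 + 0)*(3*I) = 133*(3*I) = 399*I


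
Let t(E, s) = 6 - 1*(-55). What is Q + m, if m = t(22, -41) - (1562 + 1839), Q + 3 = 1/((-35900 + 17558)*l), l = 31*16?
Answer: -30413383777/9097632 ≈ -3343.0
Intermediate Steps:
l = 496
t(E, s) = 61 (t(E, s) = 6 + 55 = 61)
Q = -27292897/9097632 (Q = -3 + 1/((-35900 + 17558)*496) = -3 + (1/496)/(-18342) = -3 - 1/18342*1/496 = -3 - 1/9097632 = -27292897/9097632 ≈ -3.0000)
m = -3340 (m = 61 - (1562 + 1839) = 61 - 1*3401 = 61 - 3401 = -3340)
Q + m = -27292897/9097632 - 3340 = -30413383777/9097632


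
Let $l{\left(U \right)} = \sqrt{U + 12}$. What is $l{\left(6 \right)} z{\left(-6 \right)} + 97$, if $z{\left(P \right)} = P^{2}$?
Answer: $97 + 108 \sqrt{2} \approx 249.74$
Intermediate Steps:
$l{\left(U \right)} = \sqrt{12 + U}$
$l{\left(6 \right)} z{\left(-6 \right)} + 97 = \sqrt{12 + 6} \left(-6\right)^{2} + 97 = \sqrt{18} \cdot 36 + 97 = 3 \sqrt{2} \cdot 36 + 97 = 108 \sqrt{2} + 97 = 97 + 108 \sqrt{2}$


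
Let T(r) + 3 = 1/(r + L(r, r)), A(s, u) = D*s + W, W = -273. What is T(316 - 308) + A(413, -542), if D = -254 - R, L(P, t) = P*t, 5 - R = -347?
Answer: -18039887/72 ≈ -2.5055e+5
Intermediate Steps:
R = 352 (R = 5 - 1*(-347) = 5 + 347 = 352)
D = -606 (D = -254 - 1*352 = -254 - 352 = -606)
A(s, u) = -273 - 606*s (A(s, u) = -606*s - 273 = -273 - 606*s)
T(r) = -3 + 1/(r + r**2) (T(r) = -3 + 1/(r + r*r) = -3 + 1/(r + r**2))
T(316 - 308) + A(413, -542) = (1 - 3*(316 - 308) - 3*(316 - 308)**2)/((316 - 308)*(1 + (316 - 308))) + (-273 - 606*413) = (1 - 3*8 - 3*8**2)/(8*(1 + 8)) + (-273 - 250278) = (1/8)*(1 - 24 - 3*64)/9 - 250551 = (1/8)*(1/9)*(1 - 24 - 192) - 250551 = (1/8)*(1/9)*(-215) - 250551 = -215/72 - 250551 = -18039887/72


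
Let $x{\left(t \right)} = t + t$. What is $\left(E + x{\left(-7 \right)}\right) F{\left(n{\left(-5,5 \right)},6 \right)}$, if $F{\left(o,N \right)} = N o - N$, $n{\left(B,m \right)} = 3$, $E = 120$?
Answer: $1272$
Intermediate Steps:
$x{\left(t \right)} = 2 t$
$F{\left(o,N \right)} = - N + N o$
$\left(E + x{\left(-7 \right)}\right) F{\left(n{\left(-5,5 \right)},6 \right)} = \left(120 + 2 \left(-7\right)\right) 6 \left(-1 + 3\right) = \left(120 - 14\right) 6 \cdot 2 = 106 \cdot 12 = 1272$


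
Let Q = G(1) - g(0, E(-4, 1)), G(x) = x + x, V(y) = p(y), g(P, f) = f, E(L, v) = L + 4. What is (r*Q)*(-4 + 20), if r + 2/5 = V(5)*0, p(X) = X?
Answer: -64/5 ≈ -12.800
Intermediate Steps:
E(L, v) = 4 + L
V(y) = y
G(x) = 2*x
Q = 2 (Q = 2*1 - (4 - 4) = 2 - 1*0 = 2 + 0 = 2)
r = -⅖ (r = -⅖ + 5*0 = -⅖ + 0 = -⅖ ≈ -0.40000)
(r*Q)*(-4 + 20) = (-⅖*2)*(-4 + 20) = -⅘*16 = -64/5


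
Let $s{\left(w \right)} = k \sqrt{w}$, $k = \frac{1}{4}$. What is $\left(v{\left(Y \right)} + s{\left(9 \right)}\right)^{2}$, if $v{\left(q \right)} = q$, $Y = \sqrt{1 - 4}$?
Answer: $- \frac{39}{16} + \frac{3 i \sqrt{3}}{2} \approx -2.4375 + 2.5981 i$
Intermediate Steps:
$Y = i \sqrt{3}$ ($Y = \sqrt{-3} = i \sqrt{3} \approx 1.732 i$)
$k = \frac{1}{4} \approx 0.25$
$s{\left(w \right)} = \frac{\sqrt{w}}{4}$
$\left(v{\left(Y \right)} + s{\left(9 \right)}\right)^{2} = \left(i \sqrt{3} + \frac{\sqrt{9}}{4}\right)^{2} = \left(i \sqrt{3} + \frac{1}{4} \cdot 3\right)^{2} = \left(i \sqrt{3} + \frac{3}{4}\right)^{2} = \left(\frac{3}{4} + i \sqrt{3}\right)^{2}$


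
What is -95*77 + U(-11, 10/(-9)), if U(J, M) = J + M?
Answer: -65944/9 ≈ -7327.1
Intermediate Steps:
-95*77 + U(-11, 10/(-9)) = -95*77 + (-11 + 10/(-9)) = -7315 + (-11 + 10*(-⅑)) = -7315 + (-11 - 10/9) = -7315 - 109/9 = -65944/9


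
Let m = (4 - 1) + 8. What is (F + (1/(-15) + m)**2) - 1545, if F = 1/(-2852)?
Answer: -914719333/641700 ≈ -1425.5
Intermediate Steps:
m = 11 (m = 3 + 8 = 11)
F = -1/2852 ≈ -0.00035063
(F + (1/(-15) + m)**2) - 1545 = (-1/2852 + (1/(-15) + 11)**2) - 1545 = (-1/2852 + (-1/15 + 11)**2) - 1545 = (-1/2852 + (164/15)**2) - 1545 = (-1/2852 + 26896/225) - 1545 = 76707167/641700 - 1545 = -914719333/641700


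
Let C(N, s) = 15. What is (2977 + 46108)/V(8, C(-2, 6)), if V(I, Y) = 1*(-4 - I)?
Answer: -49085/12 ≈ -4090.4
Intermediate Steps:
V(I, Y) = -4 - I
(2977 + 46108)/V(8, C(-2, 6)) = (2977 + 46108)/(-4 - 1*8) = 49085/(-4 - 8) = 49085/(-12) = 49085*(-1/12) = -49085/12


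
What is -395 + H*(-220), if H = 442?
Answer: -97635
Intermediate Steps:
-395 + H*(-220) = -395 + 442*(-220) = -395 - 97240 = -97635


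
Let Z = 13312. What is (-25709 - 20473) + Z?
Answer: -32870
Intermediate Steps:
(-25709 - 20473) + Z = (-25709 - 20473) + 13312 = -46182 + 13312 = -32870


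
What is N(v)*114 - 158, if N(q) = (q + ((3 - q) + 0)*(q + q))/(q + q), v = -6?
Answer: 925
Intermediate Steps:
N(q) = (q + 2*q*(3 - q))/(2*q) (N(q) = (q + (3 - q)*(2*q))/((2*q)) = (q + 2*q*(3 - q))*(1/(2*q)) = (q + 2*q*(3 - q))/(2*q))
N(v)*114 - 158 = (7/2 - 1*(-6))*114 - 158 = (7/2 + 6)*114 - 158 = (19/2)*114 - 158 = 1083 - 158 = 925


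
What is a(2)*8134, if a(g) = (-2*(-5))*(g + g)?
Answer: 325360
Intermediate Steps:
a(g) = 20*g (a(g) = 10*(2*g) = 20*g)
a(2)*8134 = (20*2)*8134 = 40*8134 = 325360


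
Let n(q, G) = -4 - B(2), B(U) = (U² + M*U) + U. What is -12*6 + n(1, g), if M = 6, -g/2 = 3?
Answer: -94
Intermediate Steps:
g = -6 (g = -2*3 = -6)
B(U) = U² + 7*U (B(U) = (U² + 6*U) + U = U² + 7*U)
n(q, G) = -22 (n(q, G) = -4 - 2*(7 + 2) = -4 - 2*9 = -4 - 1*18 = -4 - 18 = -22)
-12*6 + n(1, g) = -12*6 - 22 = -72 - 22 = -94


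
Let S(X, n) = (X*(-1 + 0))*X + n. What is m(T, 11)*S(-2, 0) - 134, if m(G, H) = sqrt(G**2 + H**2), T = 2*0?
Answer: -178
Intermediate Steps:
T = 0
S(X, n) = n - X**2 (S(X, n) = (X*(-1))*X + n = (-X)*X + n = -X**2 + n = n - X**2)
m(T, 11)*S(-2, 0) - 134 = sqrt(0**2 + 11**2)*(0 - 1*(-2)**2) - 134 = sqrt(0 + 121)*(0 - 1*4) - 134 = sqrt(121)*(0 - 4) - 134 = 11*(-4) - 134 = -44 - 134 = -178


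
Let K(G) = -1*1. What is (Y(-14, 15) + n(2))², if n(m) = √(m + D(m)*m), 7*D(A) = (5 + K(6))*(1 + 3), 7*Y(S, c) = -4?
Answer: (4 - √322)²/49 ≈ 3.9683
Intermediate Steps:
K(G) = -1
Y(S, c) = -4/7 (Y(S, c) = (⅐)*(-4) = -4/7)
D(A) = 16/7 (D(A) = ((5 - 1)*(1 + 3))/7 = (4*4)/7 = (⅐)*16 = 16/7)
n(m) = √161*√m/7 (n(m) = √(m + 16*m/7) = √(23*m/7) = √161*√m/7)
(Y(-14, 15) + n(2))² = (-4/7 + √161*√2/7)² = (-4/7 + √322/7)²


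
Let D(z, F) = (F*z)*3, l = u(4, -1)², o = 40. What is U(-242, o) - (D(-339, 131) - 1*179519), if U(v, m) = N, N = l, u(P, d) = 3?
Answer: 312755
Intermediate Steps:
l = 9 (l = 3² = 9)
D(z, F) = 3*F*z
N = 9
U(v, m) = 9
U(-242, o) - (D(-339, 131) - 1*179519) = 9 - (3*131*(-339) - 1*179519) = 9 - (-133227 - 179519) = 9 - 1*(-312746) = 9 + 312746 = 312755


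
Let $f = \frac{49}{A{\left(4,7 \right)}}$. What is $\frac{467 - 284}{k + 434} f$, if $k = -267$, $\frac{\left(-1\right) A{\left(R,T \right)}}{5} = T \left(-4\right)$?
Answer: $\frac{1281}{3340} \approx 0.38353$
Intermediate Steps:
$A{\left(R,T \right)} = 20 T$ ($A{\left(R,T \right)} = - 5 T \left(-4\right) = - 5 \left(- 4 T\right) = 20 T$)
$f = \frac{7}{20}$ ($f = \frac{49}{20 \cdot 7} = \frac{49}{140} = 49 \cdot \frac{1}{140} = \frac{7}{20} \approx 0.35$)
$\frac{467 - 284}{k + 434} f = \frac{467 - 284}{-267 + 434} \cdot \frac{7}{20} = \frac{183}{167} \cdot \frac{7}{20} = \frac{1281}{3340}$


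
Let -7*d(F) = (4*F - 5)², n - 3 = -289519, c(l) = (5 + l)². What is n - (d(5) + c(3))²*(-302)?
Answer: 831874/49 ≈ 16977.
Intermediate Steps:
n = -289516 (n = 3 - 289519 = -289516)
d(F) = -(-5 + 4*F)²/7 (d(F) = -(4*F - 5)²/7 = -(-5 + 4*F)²/7)
n - (d(5) + c(3))²*(-302) = -289516 - (-(-5 + 4*5)²/7 + (5 + 3)²)²*(-302) = -289516 - (-(-5 + 20)²/7 + 8²)²*(-302) = -289516 - (-⅐*15² + 64)²*(-302) = -289516 - (-⅐*225 + 64)²*(-302) = -289516 - (-225/7 + 64)²*(-302) = -289516 - (223/7)²*(-302) = -289516 - 49729*(-302)/49 = -289516 - 1*(-15018158/49) = -289516 + 15018158/49 = 831874/49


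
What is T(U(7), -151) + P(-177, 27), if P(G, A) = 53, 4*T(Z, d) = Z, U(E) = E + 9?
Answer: 57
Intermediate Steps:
U(E) = 9 + E
T(Z, d) = Z/4
T(U(7), -151) + P(-177, 27) = (9 + 7)/4 + 53 = (¼)*16 + 53 = 4 + 53 = 57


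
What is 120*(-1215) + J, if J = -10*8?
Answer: -145880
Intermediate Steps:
J = -80
120*(-1215) + J = 120*(-1215) - 80 = -145800 - 80 = -145880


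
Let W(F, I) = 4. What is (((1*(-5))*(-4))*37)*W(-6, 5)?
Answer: 2960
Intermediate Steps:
(((1*(-5))*(-4))*37)*W(-6, 5) = (((1*(-5))*(-4))*37)*4 = (-5*(-4)*37)*4 = (20*37)*4 = 740*4 = 2960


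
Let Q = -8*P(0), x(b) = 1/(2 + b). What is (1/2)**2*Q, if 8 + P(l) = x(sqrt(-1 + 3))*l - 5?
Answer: 26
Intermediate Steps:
P(l) = -13 + l/(2 + sqrt(2)) (P(l) = -8 + (l/(2 + sqrt(-1 + 3)) - 5) = -8 + (l/(2 + sqrt(2)) - 5) = -8 + (-5 + l/(2 + sqrt(2))) = -13 + l/(2 + sqrt(2)))
Q = 104 (Q = -8*(-13 + 0 - 1/2*0*sqrt(2)) = -8*(-13 + 0 + 0) = -8*(-13) = 104)
(1/2)**2*Q = (1/2)**2*104 = (1/4)*104 = 26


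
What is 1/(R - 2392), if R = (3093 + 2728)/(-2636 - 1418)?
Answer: -4054/9702989 ≈ -0.00041781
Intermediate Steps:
R = -5821/4054 (R = 5821/(-4054) = 5821*(-1/4054) = -5821/4054 ≈ -1.4359)
1/(R - 2392) = 1/(-5821/4054 - 2392) = 1/(-9702989/4054) = -4054/9702989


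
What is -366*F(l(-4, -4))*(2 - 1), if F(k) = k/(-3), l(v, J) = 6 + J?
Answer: 244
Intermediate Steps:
F(k) = -k/3 (F(k) = k*(-⅓) = -k/3)
-366*F(l(-4, -4))*(2 - 1) = -366*(-(6 - 4)/3)*(2 - 1) = -366*(-⅓*2) = -(-244) = -366*(-⅔) = 244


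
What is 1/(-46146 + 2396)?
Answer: -1/43750 ≈ -2.2857e-5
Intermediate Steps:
1/(-46146 + 2396) = 1/(-43750) = -1/43750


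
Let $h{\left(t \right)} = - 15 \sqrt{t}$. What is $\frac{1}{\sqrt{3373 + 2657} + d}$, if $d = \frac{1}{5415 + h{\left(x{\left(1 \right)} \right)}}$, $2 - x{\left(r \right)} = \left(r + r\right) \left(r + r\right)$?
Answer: $\frac{15 \left(361 - i \sqrt{2}\right)}{1 + 45 \sqrt{670} \left(361 - i \sqrt{2}\right)} \approx 0.012878 - 1.1998 \cdot 10^{-10} i$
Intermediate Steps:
$x{\left(r \right)} = 2 - 4 r^{2}$ ($x{\left(r \right)} = 2 - \left(r + r\right) \left(r + r\right) = 2 - 2 r 2 r = 2 - 4 r^{2}$)
$d = \frac{1}{5415 - 15 i \sqrt{2}}$ ($d = \frac{1}{5415 - 15 \sqrt{2 - 4 \cdot 1^{2}}} = \frac{1}{5415 - 15 \sqrt{2 - 4}} = \frac{1}{5415 - 15 \sqrt{-2}} = \frac{1}{5415 - 15 i \sqrt{2}} \approx 0.00018467 + 7.234 \cdot 10^{-7} i$)
$\frac{1}{\sqrt{3373 + 2657} + d} = \frac{1}{\sqrt{3373 + 2657} + \left(\frac{361}{1954845} + \frac{i \sqrt{2}}{1954845}\right)} = \frac{1}{\sqrt{6030} + \left(\frac{361}{1954845} + \frac{i \sqrt{2}}{1954845}\right)} = \frac{1}{3 \sqrt{670} + \left(\frac{361}{1954845} + \frac{i \sqrt{2}}{1954845}\right)} = \frac{1}{\frac{361}{1954845} + 3 \sqrt{670} + \frac{i \sqrt{2}}{1954845}}$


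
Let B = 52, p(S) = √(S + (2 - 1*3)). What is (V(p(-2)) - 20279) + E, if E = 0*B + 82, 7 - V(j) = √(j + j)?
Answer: -20190 - 3^(¼)*(1 + I) ≈ -20191.0 - 1.3161*I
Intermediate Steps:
p(S) = √(-1 + S) (p(S) = √(S + (2 - 3)) = √(S - 1) = √(-1 + S))
V(j) = 7 - √2*√j (V(j) = 7 - √(j + j) = 7 - √(2*j) = 7 - √2*√j)
E = 82 (E = 0*52 + 82 = 0 + 82 = 82)
(V(p(-2)) - 20279) + E = ((7 - √2*√(√(-1 - 2))) - 20279) + 82 = ((7 - √2*√(√(-3))) - 20279) + 82 = ((7 - √2*√(I*√3)) - 20279) + 82 = ((7 - √2*3^(¼)*√I) - 20279) + 82 = (-20272 - √2*3^(¼)*√I) + 82 = -20190 - √2*3^(¼)*√I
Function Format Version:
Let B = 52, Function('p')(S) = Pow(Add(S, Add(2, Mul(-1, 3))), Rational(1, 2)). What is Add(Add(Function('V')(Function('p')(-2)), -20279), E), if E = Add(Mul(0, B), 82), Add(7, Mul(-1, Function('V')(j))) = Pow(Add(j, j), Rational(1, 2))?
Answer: Add(-20190, Mul(-1, Pow(3, Rational(1, 4)), Add(1, I))) ≈ Add(-20191., Mul(-1.3161, I))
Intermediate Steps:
Function('p')(S) = Pow(Add(-1, S), Rational(1, 2)) (Function('p')(S) = Pow(Add(S, Add(2, -3)), Rational(1, 2)) = Pow(Add(S, -1), Rational(1, 2)) = Pow(Add(-1, S), Rational(1, 2)))
Function('V')(j) = Add(7, Mul(-1, Pow(2, Rational(1, 2)), Pow(j, Rational(1, 2)))) (Function('V')(j) = Add(7, Mul(-1, Pow(Add(j, j), Rational(1, 2)))) = Add(7, Mul(-1, Pow(Mul(2, j), Rational(1, 2)))) = Add(7, Mul(-1, Mul(Pow(2, Rational(1, 2)), Pow(j, Rational(1, 2))))) = Add(7, Mul(-1, Pow(2, Rational(1, 2)), Pow(j, Rational(1, 2)))))
E = 82 (E = Add(Mul(0, 52), 82) = Add(0, 82) = 82)
Add(Add(Function('V')(Function('p')(-2)), -20279), E) = Add(Add(Add(7, Mul(-1, Pow(2, Rational(1, 2)), Pow(Pow(Add(-1, -2), Rational(1, 2)), Rational(1, 2)))), -20279), 82) = Add(Add(Add(7, Mul(-1, Pow(2, Rational(1, 2)), Pow(Pow(-3, Rational(1, 2)), Rational(1, 2)))), -20279), 82) = Add(Add(Add(7, Mul(-1, Pow(2, Rational(1, 2)), Pow(Mul(I, Pow(3, Rational(1, 2))), Rational(1, 2)))), -20279), 82) = Add(Add(Add(7, Mul(-1, Pow(2, Rational(1, 2)), Mul(Pow(3, Rational(1, 4)), Pow(I, Rational(1, 2))))), -20279), 82) = Add(Add(Add(7, Mul(-1, Pow(2, Rational(1, 2)), Pow(3, Rational(1, 4)), Pow(I, Rational(1, 2)))), -20279), 82) = Add(Add(-20272, Mul(-1, Pow(2, Rational(1, 2)), Pow(3, Rational(1, 4)), Pow(I, Rational(1, 2)))), 82) = Add(-20190, Mul(-1, Pow(2, Rational(1, 2)), Pow(3, Rational(1, 4)), Pow(I, Rational(1, 2))))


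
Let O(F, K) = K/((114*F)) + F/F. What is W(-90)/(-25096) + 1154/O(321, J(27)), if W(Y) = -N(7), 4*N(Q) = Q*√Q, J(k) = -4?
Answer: 21114738/18295 + 7*√7/100384 ≈ 1154.1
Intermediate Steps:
N(Q) = Q^(3/2)/4 (N(Q) = (Q*√Q)/4 = Q^(3/2)/4)
W(Y) = -7*√7/4 (W(Y) = -7^(3/2)/4 = -7*√7/4)
O(F, K) = 1 + K/(114*F) (O(F, K) = K*(1/(114*F)) + 1 = K/(114*F) + 1 = 1 + K/(114*F))
W(-90)/(-25096) + 1154/O(321, J(27)) = -7*√7/4/(-25096) + 1154/(((321 + (1/114)*(-4))/321)) = -7*√7/4*(-1/25096) + 1154/(((321 - 2/57)/321)) = 7*√7/100384 + 1154/(((1/321)*(18295/57))) = 7*√7/100384 + 1154/(18295/18297) = 7*√7/100384 + 1154*(18297/18295) = 7*√7/100384 + 21114738/18295 = 21114738/18295 + 7*√7/100384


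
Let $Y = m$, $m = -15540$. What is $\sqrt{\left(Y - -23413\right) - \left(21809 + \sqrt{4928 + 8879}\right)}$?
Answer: $\sqrt{-13936 - \sqrt{13807}} \approx 118.55 i$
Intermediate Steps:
$Y = -15540$
$\sqrt{\left(Y - -23413\right) - \left(21809 + \sqrt{4928 + 8879}\right)} = \sqrt{\left(-15540 - -23413\right) - \left(21809 + \sqrt{4928 + 8879}\right)} = \sqrt{\left(-15540 + 23413\right) - \left(21809 + \sqrt{13807}\right)} = \sqrt{7873 - \left(21809 + \sqrt{13807}\right)} = \sqrt{-13936 - \sqrt{13807}}$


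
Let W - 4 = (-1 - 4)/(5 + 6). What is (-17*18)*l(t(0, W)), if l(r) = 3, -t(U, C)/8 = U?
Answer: -918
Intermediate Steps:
W = 39/11 (W = 4 + (-1 - 4)/(5 + 6) = 4 - 5/11 = 39/11 ≈ 3.5455)
t(U, C) = -8*U
(-17*18)*l(t(0, W)) = -17*18*3 = -306*3 = -918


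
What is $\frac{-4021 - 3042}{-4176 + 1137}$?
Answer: $\frac{7063}{3039} \approx 2.3241$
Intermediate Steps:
$\frac{-4021 - 3042}{-4176 + 1137} = - \frac{7063}{-3039} = \left(-7063\right) \left(- \frac{1}{3039}\right) = \frac{7063}{3039}$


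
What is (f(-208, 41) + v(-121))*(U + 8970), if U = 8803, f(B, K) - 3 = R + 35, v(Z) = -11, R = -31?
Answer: -71092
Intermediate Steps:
f(B, K) = 7 (f(B, K) = 3 + (-31 + 35) = 3 + 4 = 7)
(f(-208, 41) + v(-121))*(U + 8970) = (7 - 11)*(8803 + 8970) = -4*17773 = -71092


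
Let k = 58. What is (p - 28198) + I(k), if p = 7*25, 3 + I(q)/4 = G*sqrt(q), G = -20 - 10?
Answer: -28035 - 120*sqrt(58) ≈ -28949.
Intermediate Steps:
G = -30
I(q) = -12 - 120*sqrt(q) (I(q) = -12 + 4*(-30*sqrt(q)) = -12 - 120*sqrt(q))
p = 175
(p - 28198) + I(k) = (175 - 28198) + (-12 - 120*sqrt(58)) = -28023 + (-12 - 120*sqrt(58)) = -28035 - 120*sqrt(58)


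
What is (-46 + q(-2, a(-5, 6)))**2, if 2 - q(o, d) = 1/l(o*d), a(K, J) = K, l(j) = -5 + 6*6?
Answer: 1863225/961 ≈ 1938.8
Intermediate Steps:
l(j) = 31 (l(j) = -5 + 36 = 31)
q(o, d) = 61/31 (q(o, d) = 2 - 1/31 = 61/31)
(-46 + q(-2, a(-5, 6)))**2 = (-46 + 61/31)**2 = (-1365/31)**2 = 1863225/961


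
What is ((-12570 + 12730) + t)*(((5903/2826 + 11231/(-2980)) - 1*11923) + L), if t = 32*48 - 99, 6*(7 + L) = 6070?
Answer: -73432194922301/4210740 ≈ -1.7439e+7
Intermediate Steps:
L = 3014/3 (L = -7 + (1/6)*6070 = -7 + 3035/3 = 3014/3 ≈ 1004.7)
t = 1437 (t = 1536 - 99 = 1437)
((-12570 + 12730) + t)*(((5903/2826 + 11231/(-2980)) - 1*11923) + L) = ((-12570 + 12730) + 1437)*(((5903/2826 + 11231/(-2980)) - 1*11923) + 3014/3) = (160 + 1437)*(((5903*(1/2826) + 11231*(-1/2980)) - 11923) + 3014/3) = 1597*(((5903/2826 - 11231/2980) - 11923) + 3014/3) = 1597*((-7073933/4210740 - 11923) + 3014/3) = 1597*(-50211726953/4210740 + 3014/3) = 1597*(-45981336833/4210740) = -73432194922301/4210740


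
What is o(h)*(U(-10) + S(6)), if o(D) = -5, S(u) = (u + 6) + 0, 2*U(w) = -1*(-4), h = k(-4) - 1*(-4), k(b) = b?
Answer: -70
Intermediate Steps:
h = 0 (h = -4 - 1*(-4) = -4 + 4 = 0)
U(w) = 2 (U(w) = (-1*(-4))/2 = (1/2)*4 = 2)
S(u) = 6 + u (S(u) = (6 + u) + 0 = 6 + u)
o(h)*(U(-10) + S(6)) = -5*(2 + (6 + 6)) = -5*(2 + 12) = -5*14 = -70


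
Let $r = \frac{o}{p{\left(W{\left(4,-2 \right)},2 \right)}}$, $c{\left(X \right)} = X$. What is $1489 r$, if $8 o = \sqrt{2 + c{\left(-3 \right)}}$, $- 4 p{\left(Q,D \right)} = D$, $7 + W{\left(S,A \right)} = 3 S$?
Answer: $- \frac{1489 i}{4} \approx - 372.25 i$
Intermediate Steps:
$W{\left(S,A \right)} = -7 + 3 S$
$p{\left(Q,D \right)} = - \frac{D}{4}$
$o = \frac{i}{8}$ ($o = \frac{\sqrt{2 - 3}}{8} = \frac{\sqrt{-1}}{8} = \frac{i}{8} \approx 0.125 i$)
$r = - \frac{i}{4}$ ($r = \frac{\frac{1}{8} i}{\left(- \frac{1}{4}\right) 2} = \frac{\frac{1}{8} i}{- \frac{1}{2}} = - 2 \frac{i}{8} = - \frac{i}{4} \approx - 0.25 i$)
$1489 r = 1489 \left(- \frac{i}{4}\right) = - \frac{1489 i}{4}$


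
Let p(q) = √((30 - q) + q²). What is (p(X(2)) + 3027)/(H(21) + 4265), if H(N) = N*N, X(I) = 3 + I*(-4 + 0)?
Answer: 3027/4706 + √15/2353 ≈ 0.64487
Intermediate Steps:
X(I) = 3 - 4*I (X(I) = 3 + I*(-4) = 3 - 4*I)
H(N) = N²
p(q) = √(30 + q² - q)
(p(X(2)) + 3027)/(H(21) + 4265) = (√(30 + (3 - 4*2)² - (3 - 4*2)) + 3027)/(21² + 4265) = (√(30 + (3 - 8)² - (3 - 8)) + 3027)/(441 + 4265) = (√(30 + (-5)² - 1*(-5)) + 3027)/4706 = (√(30 + 25 + 5) + 3027)*(1/4706) = (√60 + 3027)*(1/4706) = (2*√15 + 3027)*(1/4706) = (3027 + 2*√15)*(1/4706) = 3027/4706 + √15/2353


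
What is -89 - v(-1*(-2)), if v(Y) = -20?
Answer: -69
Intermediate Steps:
-89 - v(-1*(-2)) = -89 - 1*(-20) = -89 + 20 = -69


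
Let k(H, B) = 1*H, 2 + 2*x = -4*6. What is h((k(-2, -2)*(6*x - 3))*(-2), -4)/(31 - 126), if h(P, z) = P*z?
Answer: -1296/95 ≈ -13.642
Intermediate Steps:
x = -13 (x = -1 + (-4*6)/2 = -1 + (1/2)*(-24) = -1 - 12 = -13)
k(H, B) = H
h((k(-2, -2)*(6*x - 3))*(-2), -4)/(31 - 126) = ((-2*(6*(-13) - 3)*(-2))*(-4))/(31 - 126) = ((-2*(-78 - 3)*(-2))*(-4))/(-95) = ((-2*(-81)*(-2))*(-4))*(-1/95) = ((162*(-2))*(-4))*(-1/95) = -324*(-4)*(-1/95) = 1296*(-1/95) = -1296/95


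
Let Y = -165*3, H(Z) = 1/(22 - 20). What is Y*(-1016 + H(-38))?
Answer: 1005345/2 ≈ 5.0267e+5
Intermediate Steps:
H(Z) = ½ (H(Z) = 1/2 = ½)
Y = -495
Y*(-1016 + H(-38)) = -495*(-1016 + ½) = -495*(-2031/2) = 1005345/2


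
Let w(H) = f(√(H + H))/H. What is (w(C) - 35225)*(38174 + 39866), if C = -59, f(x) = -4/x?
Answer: -2748959000 - 156080*I*√118/3481 ≈ -2.749e+9 - 487.06*I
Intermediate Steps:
w(H) = -2*√2/H^(3/2) (w(H) = (-4/√(H + H))/H = (-4*√2/(2*√H))/H = (-2*√2/√H)/H = -2*√2/H^(3/2))
(w(C) - 35225)*(38174 + 39866) = (-2*√2/(-59)^(3/2) - 35225)*(38174 + 39866) = (-2*√2*I*√59/3481 - 35225)*78040 = (-2*I*√118/3481 - 35225)*78040 = (-35225 - 2*I*√118/3481)*78040 = -2748959000 - 156080*I*√118/3481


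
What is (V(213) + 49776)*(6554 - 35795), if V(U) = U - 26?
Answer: -1460968083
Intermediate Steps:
V(U) = -26 + U
(V(213) + 49776)*(6554 - 35795) = ((-26 + 213) + 49776)*(6554 - 35795) = (187 + 49776)*(-29241) = 49963*(-29241) = -1460968083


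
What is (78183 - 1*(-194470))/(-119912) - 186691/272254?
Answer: -48308680527/16323260824 ≈ -2.9595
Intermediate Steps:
(78183 - 1*(-194470))/(-119912) - 186691/272254 = (78183 + 194470)*(-1/119912) - 186691*1/272254 = 272653*(-1/119912) - 186691/272254 = -272653/119912 - 186691/272254 = -48308680527/16323260824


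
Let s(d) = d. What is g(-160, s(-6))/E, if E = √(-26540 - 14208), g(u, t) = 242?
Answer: -121*I*√10187/10187 ≈ -1.1988*I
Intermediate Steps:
E = 2*I*√10187 (E = √(-40748) = 2*I*√10187 ≈ 201.86*I)
g(-160, s(-6))/E = 242/((2*I*√10187)) = 242*(-I*√10187/20374) = -121*I*√10187/10187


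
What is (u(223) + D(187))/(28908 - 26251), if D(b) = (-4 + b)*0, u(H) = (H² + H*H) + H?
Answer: 99681/2657 ≈ 37.516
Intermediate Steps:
u(H) = H + 2*H² (u(H) = (H² + H²) + H = 2*H² + H = H + 2*H²)
D(b) = 0
(u(223) + D(187))/(28908 - 26251) = (223*(1 + 2*223) + 0)/(28908 - 26251) = (223*(1 + 446) + 0)/2657 = (223*447 + 0)*(1/2657) = (99681 + 0)*(1/2657) = 99681*(1/2657) = 99681/2657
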